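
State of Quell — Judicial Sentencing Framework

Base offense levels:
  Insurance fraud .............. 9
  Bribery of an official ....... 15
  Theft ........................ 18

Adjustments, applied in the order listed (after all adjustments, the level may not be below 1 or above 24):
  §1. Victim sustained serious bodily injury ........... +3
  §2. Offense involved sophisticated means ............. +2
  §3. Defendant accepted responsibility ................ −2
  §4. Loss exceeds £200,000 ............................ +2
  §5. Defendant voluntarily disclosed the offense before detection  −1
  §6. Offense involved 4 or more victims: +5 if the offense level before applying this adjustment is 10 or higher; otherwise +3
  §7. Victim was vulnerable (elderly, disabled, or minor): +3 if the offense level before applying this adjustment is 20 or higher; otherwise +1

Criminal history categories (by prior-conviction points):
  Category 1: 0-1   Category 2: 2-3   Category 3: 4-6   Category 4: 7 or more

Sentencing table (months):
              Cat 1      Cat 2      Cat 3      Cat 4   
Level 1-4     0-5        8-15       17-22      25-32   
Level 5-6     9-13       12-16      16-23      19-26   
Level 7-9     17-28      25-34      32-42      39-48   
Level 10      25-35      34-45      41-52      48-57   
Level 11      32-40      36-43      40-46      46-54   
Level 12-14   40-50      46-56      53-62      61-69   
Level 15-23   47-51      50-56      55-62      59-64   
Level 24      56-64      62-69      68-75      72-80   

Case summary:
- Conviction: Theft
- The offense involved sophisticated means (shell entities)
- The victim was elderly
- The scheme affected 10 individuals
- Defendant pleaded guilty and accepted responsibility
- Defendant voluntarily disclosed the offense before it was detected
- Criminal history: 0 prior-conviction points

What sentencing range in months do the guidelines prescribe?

Base offense level for theft: 18.
§2 applies: 18 + 2 = 20.
§3 applies: 20 − 2 = 18.
§4 does not apply.
§5 applies: 18 − 1 = 17.
§6 applies (level before this adjustment is 17 ≥ 10, so +5): 17 + 5 = 22.
§7 applies (level before this adjustment is 22 ≥ 20, so +3): 22 + 3 = 25.
Level 25 exceeds the maximum of 24; capped at 24.
Final offense level: 24.
Criminal history: 0 prior points → Category 1 (0-1).
Level 24 falls in the 24 band.
Grid: Level 24 × Category 1 = 56-64 months.

56-64 months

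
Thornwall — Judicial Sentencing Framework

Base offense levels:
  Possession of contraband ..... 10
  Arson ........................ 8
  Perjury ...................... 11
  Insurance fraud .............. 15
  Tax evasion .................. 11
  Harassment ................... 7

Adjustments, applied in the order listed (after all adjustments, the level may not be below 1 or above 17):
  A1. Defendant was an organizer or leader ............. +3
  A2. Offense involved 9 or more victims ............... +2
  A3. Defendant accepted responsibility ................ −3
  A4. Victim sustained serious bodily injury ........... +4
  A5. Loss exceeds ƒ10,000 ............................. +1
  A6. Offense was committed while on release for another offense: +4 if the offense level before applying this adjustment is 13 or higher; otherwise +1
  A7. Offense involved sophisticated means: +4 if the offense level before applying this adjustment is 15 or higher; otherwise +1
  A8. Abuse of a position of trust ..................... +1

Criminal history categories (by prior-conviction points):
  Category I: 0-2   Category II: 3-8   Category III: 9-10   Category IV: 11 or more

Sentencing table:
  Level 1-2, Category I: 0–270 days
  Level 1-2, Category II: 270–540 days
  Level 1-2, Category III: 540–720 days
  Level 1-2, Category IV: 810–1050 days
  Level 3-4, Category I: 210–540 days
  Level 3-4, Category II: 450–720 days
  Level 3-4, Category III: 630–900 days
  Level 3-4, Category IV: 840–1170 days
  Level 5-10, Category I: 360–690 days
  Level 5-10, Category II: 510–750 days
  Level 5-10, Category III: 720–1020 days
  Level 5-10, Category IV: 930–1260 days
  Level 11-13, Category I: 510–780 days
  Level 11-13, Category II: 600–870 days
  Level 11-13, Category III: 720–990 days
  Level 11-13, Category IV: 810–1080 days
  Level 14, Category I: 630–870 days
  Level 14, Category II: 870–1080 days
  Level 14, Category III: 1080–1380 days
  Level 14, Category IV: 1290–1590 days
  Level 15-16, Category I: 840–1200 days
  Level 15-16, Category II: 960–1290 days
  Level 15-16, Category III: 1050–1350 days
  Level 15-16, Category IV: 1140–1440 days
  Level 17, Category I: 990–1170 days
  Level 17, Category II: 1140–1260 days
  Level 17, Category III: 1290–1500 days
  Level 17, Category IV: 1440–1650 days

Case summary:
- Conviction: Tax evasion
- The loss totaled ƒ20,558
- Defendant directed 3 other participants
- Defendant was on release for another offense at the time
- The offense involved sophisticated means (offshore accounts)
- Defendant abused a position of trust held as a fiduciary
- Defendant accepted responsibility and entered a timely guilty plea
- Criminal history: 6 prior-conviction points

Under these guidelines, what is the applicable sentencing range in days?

960-1290 days

Base offense level for tax evasion: 11.
A1 applies: 11 + 3 = 14.
A3 applies: 14 − 3 = 11.
A5 applies: 11 + 1 = 12.
A6 applies (level before this adjustment is 12 < 13, so +1): 12 + 1 = 13.
A7 applies (level before this adjustment is 13 < 15, so +1): 13 + 1 = 14.
A8 applies: 14 + 1 = 15.
Final offense level: 15.
Criminal history: 6 prior points → Category II (3-8).
Level 15 falls in the 15-16 band.
Grid: Level 15-16 × Category II = 960-1290 days.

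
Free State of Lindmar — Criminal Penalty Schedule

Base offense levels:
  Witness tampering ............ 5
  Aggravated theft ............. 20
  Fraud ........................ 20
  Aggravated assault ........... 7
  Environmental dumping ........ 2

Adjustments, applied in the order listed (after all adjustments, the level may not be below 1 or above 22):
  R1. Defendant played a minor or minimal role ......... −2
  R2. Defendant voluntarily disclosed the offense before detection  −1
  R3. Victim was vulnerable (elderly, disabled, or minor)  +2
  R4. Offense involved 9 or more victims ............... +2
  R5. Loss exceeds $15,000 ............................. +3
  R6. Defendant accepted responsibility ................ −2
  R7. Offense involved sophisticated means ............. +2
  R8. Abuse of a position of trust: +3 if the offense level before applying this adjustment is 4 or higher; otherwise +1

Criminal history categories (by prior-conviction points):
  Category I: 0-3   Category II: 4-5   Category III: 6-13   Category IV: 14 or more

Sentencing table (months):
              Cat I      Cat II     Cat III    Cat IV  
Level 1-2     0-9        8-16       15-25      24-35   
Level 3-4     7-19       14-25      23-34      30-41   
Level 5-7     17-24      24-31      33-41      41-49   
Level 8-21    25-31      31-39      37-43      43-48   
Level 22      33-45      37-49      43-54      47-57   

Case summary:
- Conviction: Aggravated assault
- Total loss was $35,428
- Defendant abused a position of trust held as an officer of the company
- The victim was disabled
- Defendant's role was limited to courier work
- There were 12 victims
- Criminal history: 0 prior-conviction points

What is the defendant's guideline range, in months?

25-31 months

Base offense level for aggravated assault: 7.
R1 applies: 7 − 2 = 5.
R2 does not apply.
R3 applies: 5 + 2 = 7.
R4 applies: 7 + 2 = 9.
R5 applies: 9 + 3 = 12.
R8 applies (level before this adjustment is 12 ≥ 4, so +3): 12 + 3 = 15.
Final offense level: 15.
Criminal history: 0 prior points → Category I (0-3).
Level 15 falls in the 8-21 band.
Grid: Level 8-21 × Category I = 25-31 months.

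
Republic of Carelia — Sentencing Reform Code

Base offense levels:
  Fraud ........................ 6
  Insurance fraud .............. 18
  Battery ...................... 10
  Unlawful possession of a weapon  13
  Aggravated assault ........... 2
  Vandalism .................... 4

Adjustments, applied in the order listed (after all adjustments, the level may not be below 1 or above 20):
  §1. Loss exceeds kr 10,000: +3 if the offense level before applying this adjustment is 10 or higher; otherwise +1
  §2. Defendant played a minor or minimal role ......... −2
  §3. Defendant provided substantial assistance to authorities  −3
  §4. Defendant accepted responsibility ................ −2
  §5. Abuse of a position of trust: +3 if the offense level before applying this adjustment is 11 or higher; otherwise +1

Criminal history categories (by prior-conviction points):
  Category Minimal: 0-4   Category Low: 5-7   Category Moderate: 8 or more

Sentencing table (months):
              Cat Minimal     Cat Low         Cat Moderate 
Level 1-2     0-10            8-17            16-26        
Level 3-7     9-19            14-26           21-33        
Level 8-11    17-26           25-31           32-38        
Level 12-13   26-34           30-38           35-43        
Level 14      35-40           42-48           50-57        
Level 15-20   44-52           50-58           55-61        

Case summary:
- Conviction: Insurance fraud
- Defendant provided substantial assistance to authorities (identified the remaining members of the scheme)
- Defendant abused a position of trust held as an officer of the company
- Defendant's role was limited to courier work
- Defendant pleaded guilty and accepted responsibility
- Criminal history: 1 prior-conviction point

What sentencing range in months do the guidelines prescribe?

Base offense level for insurance fraud: 18.
§1 does not apply.
§2 applies: 18 − 2 = 16.
§3 applies: 16 − 3 = 13.
§4 applies: 13 − 2 = 11.
§5 applies (level before this adjustment is 11 ≥ 11, so +3): 11 + 3 = 14.
Final offense level: 14.
Criminal history: 1 prior point → Category Minimal (0-4).
Level 14 falls in the 14 band.
Grid: Level 14 × Category Minimal = 35-40 months.

35-40 months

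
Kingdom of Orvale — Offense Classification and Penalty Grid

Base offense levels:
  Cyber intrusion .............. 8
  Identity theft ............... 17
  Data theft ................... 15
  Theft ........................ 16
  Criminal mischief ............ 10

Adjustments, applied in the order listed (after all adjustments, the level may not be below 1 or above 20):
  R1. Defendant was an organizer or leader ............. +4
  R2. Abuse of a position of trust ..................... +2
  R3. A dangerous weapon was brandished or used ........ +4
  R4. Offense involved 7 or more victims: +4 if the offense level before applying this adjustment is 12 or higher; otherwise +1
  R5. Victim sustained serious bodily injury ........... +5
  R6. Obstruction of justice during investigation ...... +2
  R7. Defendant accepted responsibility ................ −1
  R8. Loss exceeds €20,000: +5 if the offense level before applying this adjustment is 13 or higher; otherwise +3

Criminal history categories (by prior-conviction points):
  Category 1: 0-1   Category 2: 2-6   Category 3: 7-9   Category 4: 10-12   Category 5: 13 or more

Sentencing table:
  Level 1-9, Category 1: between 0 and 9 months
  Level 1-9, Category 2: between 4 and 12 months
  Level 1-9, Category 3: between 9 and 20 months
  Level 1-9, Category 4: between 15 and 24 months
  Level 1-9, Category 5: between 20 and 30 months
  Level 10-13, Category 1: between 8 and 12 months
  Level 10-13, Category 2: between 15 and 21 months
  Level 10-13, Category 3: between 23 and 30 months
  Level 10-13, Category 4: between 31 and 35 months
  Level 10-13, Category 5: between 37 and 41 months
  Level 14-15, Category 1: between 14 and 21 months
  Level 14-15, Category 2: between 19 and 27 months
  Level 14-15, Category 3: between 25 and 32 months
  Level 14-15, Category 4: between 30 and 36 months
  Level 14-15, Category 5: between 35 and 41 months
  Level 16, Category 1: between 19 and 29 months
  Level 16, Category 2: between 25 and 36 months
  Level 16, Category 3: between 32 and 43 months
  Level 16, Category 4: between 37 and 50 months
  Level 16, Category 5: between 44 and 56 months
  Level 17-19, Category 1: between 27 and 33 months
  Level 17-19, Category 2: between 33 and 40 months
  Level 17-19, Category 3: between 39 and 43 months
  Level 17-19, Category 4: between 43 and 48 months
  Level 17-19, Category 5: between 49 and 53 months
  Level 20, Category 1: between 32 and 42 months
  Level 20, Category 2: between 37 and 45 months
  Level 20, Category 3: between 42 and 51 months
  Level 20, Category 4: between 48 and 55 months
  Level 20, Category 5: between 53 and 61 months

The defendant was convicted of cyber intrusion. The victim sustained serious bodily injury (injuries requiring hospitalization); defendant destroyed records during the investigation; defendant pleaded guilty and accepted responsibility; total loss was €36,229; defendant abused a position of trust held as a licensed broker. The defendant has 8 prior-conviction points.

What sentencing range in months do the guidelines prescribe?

Base offense level for cyber intrusion: 8.
R1 does not apply.
R2 applies: 8 + 2 = 10.
R3 does not apply.
R4 does not apply.
R5 applies: 10 + 5 = 15.
R6 applies: 15 + 2 = 17.
R7 applies: 17 − 1 = 16.
R8 applies (level before this adjustment is 16 ≥ 13, so +5): 16 + 5 = 21.
Level 21 exceeds the maximum of 20; capped at 20.
Final offense level: 20.
Criminal history: 8 prior points → Category 3 (7-9).
Level 20 falls in the 20 band.
Grid: Level 20 × Category 3 = 42-51 months.

42-51 months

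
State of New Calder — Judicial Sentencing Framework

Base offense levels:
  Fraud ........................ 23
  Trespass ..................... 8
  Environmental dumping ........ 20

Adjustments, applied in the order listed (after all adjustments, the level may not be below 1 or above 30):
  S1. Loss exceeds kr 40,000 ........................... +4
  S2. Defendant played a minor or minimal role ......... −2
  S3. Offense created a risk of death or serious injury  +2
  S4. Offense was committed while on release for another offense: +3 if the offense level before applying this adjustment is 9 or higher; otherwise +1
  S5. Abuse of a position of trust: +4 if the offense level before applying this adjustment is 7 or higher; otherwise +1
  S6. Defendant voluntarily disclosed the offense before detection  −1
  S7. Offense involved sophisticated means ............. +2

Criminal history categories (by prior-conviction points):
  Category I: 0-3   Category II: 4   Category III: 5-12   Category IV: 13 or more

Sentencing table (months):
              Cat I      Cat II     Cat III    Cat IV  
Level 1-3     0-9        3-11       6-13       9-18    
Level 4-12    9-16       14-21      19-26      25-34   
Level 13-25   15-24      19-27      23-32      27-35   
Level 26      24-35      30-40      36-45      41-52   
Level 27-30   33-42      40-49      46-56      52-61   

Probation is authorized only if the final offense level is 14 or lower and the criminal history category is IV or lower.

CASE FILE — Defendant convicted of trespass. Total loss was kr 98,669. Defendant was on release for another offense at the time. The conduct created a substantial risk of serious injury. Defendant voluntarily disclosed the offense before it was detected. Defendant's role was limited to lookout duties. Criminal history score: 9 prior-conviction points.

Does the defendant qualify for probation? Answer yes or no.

Base offense level for trespass: 8.
S1 applies: 8 + 4 = 12.
S2 applies: 12 − 2 = 10.
S3 applies: 10 + 2 = 12.
S4 applies (level before this adjustment is 12 ≥ 9, so +3): 12 + 3 = 15.
S6 applies: 15 − 1 = 14.
S7 does not apply.
Final offense level: 14.
Criminal history: 9 prior points → Category III (5-12).
Level 14 falls in the 13-25 band.
Grid: Level 13-25 × Category III = 23-32 months.
Probation check: level 14 ≤ 14 and category III ≤ IV → eligible.

Yes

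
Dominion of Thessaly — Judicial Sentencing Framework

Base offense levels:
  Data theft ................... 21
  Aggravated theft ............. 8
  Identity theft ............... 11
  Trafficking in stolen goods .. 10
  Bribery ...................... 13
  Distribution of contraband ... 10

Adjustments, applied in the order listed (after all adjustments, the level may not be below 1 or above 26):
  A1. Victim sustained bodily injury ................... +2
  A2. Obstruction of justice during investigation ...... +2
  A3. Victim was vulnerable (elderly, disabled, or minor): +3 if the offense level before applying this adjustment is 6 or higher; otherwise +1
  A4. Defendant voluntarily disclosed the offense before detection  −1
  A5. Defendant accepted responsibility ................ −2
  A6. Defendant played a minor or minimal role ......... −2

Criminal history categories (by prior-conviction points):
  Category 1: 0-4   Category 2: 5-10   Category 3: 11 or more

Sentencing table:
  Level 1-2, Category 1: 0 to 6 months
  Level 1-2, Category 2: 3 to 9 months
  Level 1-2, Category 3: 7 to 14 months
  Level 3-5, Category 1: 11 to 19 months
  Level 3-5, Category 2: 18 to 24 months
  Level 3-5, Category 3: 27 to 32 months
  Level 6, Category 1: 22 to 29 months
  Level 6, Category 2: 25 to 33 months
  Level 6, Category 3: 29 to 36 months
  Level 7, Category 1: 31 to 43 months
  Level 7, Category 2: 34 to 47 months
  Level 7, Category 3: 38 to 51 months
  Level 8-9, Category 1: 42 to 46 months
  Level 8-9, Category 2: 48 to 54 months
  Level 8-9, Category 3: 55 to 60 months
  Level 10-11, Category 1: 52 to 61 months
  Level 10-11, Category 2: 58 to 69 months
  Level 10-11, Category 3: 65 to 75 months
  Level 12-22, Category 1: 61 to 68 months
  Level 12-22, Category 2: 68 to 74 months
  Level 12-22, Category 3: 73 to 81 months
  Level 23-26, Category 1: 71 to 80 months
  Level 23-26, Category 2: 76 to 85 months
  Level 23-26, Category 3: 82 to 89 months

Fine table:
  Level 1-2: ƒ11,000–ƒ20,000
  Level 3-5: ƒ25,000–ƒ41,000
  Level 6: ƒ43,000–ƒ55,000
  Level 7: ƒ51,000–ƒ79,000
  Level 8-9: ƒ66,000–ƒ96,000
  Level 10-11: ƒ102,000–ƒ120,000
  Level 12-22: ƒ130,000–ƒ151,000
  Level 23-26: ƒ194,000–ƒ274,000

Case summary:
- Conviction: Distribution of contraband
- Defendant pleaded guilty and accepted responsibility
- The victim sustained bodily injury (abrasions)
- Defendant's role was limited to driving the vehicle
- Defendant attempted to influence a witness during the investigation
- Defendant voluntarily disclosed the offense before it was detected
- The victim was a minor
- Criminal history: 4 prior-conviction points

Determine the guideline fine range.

ƒ130,000–ƒ151,000

Base offense level for distribution of contraband: 10.
A1 applies: 10 + 2 = 12.
A2 applies: 12 + 2 = 14.
A3 applies (level before this adjustment is 14 ≥ 6, so +3): 14 + 3 = 17.
A4 applies: 17 − 1 = 16.
A5 applies: 16 − 2 = 14.
A6 applies: 14 − 2 = 12.
Final offense level: 12.
Level 12 falls in the 12-22 band.
Fine table: Level 12-22 → ƒ130,000–ƒ151,000.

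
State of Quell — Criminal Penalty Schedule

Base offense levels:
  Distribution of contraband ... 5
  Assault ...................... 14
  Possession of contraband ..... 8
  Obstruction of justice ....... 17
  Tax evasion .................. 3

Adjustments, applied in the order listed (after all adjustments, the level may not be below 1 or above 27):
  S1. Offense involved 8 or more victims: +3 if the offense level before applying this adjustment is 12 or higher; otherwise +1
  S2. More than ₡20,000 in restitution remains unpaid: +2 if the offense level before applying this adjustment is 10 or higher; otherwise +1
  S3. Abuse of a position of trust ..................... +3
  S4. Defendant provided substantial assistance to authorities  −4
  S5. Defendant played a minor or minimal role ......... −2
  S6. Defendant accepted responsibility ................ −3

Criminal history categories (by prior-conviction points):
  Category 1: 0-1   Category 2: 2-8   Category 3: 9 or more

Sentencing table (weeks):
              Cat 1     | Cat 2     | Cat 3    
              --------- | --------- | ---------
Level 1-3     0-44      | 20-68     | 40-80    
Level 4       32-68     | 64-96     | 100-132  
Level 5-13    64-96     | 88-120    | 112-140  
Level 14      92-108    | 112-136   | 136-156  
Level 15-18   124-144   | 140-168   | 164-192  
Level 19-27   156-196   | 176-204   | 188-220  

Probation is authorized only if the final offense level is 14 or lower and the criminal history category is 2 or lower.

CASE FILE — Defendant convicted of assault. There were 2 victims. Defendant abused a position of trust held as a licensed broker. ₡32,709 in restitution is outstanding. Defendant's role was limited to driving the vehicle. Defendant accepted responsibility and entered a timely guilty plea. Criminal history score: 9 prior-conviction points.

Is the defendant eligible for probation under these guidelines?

No

Base offense level for assault: 14.
S1 does not apply.
S2 applies (level before this adjustment is 14 ≥ 10, so +2): 14 + 2 = 16.
S3 applies: 16 + 3 = 19.
S4 does not apply.
S5 applies: 19 − 2 = 17.
S6 applies: 17 − 3 = 14.
Final offense level: 14.
Criminal history: 9 prior points → Category 3 (9+).
Level 14 falls in the 14 band.
Grid: Level 14 × Category 3 = 136-156 weeks.
Probation check: level 14 ≤ 14 and category 3 > 2 → not eligible.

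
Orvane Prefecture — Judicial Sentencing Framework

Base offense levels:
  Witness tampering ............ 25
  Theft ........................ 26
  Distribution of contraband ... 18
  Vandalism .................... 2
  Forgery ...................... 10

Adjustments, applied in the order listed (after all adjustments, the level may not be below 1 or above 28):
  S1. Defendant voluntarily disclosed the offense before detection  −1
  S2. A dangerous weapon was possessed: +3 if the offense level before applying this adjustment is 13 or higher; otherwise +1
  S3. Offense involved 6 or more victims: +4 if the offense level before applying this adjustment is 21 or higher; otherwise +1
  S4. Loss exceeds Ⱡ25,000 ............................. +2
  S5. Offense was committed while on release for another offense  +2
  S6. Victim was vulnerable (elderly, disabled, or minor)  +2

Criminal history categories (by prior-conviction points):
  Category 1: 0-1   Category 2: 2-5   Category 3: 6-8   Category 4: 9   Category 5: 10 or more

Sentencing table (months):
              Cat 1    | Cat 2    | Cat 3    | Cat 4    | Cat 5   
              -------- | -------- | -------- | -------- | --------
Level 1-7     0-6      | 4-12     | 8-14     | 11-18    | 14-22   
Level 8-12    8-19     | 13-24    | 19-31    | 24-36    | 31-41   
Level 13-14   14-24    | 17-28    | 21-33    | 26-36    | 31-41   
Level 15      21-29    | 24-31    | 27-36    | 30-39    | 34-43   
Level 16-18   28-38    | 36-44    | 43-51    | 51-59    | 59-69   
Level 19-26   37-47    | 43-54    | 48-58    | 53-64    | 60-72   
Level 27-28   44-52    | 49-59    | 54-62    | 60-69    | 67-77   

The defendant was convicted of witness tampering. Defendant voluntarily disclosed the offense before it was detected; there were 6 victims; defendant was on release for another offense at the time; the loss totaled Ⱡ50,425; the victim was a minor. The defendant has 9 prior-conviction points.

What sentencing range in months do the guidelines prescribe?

Base offense level for witness tampering: 25.
S1 applies: 25 − 1 = 24.
S2 does not apply.
S3 applies (level before this adjustment is 24 ≥ 21, so +4): 24 + 4 = 28.
S4 applies: 28 + 2 = 30.
S5 applies: 30 + 2 = 32.
S6 applies: 32 + 2 = 34.
Level 34 exceeds the maximum of 28; capped at 28.
Final offense level: 28.
Criminal history: 9 prior points → Category 4 (9).
Level 28 falls in the 27-28 band.
Grid: Level 27-28 × Category 4 = 60-69 months.

60-69 months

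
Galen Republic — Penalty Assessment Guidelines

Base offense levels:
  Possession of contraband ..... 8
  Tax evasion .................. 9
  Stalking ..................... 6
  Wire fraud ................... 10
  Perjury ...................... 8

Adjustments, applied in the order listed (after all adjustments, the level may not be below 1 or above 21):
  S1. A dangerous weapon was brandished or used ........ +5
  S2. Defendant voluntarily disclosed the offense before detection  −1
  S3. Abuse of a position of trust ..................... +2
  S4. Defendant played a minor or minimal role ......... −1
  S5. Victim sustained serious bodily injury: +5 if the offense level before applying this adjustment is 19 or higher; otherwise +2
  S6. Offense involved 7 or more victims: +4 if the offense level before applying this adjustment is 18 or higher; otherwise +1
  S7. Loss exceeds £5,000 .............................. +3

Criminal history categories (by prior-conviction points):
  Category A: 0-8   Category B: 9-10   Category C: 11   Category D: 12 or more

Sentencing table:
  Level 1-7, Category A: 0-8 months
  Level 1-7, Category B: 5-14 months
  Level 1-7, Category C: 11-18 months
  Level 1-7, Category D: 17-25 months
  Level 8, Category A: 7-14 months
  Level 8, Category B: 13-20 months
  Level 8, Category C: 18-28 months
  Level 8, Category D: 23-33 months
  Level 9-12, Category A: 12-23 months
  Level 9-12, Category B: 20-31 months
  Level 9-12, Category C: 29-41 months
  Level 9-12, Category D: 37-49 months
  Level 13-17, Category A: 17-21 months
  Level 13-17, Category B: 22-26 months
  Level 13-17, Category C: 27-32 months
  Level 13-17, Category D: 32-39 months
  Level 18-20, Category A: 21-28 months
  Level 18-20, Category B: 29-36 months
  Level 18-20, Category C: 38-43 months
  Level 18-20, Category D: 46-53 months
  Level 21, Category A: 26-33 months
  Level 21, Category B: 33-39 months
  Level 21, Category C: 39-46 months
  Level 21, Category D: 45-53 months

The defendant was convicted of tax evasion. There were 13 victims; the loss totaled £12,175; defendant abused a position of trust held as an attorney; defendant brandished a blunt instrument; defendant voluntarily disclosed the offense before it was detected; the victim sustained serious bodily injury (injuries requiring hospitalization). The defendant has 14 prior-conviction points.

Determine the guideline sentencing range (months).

45-53 months

Base offense level for tax evasion: 9.
S1 applies: 9 + 5 = 14.
S2 applies: 14 − 1 = 13.
S3 applies: 13 + 2 = 15.
S4 does not apply.
S5 applies (level before this adjustment is 15 < 19, so +2): 15 + 2 = 17.
S6 applies (level before this adjustment is 17 < 18, so +1): 17 + 1 = 18.
S7 applies: 18 + 3 = 21.
Final offense level: 21.
Criminal history: 14 prior points → Category D (12+).
Level 21 falls in the 21 band.
Grid: Level 21 × Category D = 45-53 months.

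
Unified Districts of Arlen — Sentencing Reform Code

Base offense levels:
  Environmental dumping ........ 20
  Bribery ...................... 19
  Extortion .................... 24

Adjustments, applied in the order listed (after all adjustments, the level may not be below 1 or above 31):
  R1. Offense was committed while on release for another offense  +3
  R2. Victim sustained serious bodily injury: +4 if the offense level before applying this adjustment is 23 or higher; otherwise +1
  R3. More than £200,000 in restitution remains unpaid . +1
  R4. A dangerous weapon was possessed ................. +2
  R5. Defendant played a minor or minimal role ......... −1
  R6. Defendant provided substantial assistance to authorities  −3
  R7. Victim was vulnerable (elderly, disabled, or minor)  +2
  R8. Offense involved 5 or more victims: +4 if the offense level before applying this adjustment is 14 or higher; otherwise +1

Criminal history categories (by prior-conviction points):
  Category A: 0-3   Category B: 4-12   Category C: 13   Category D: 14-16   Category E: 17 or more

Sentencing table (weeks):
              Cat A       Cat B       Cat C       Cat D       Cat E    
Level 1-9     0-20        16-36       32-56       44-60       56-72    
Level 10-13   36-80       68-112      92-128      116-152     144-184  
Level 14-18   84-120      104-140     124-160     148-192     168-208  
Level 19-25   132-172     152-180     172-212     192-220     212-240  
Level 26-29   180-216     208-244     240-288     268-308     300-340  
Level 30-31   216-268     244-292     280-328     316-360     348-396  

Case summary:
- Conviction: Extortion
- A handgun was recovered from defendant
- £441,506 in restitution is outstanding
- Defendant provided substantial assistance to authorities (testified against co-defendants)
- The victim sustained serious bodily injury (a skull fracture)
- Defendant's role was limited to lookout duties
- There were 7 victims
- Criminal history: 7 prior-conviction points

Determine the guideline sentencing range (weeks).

Base offense level for extortion: 24.
R2 applies (level before this adjustment is 24 ≥ 23, so +4): 24 + 4 = 28.
R3 applies: 28 + 1 = 29.
R4 applies: 29 + 2 = 31.
R5 applies: 31 − 1 = 30.
R6 applies: 30 − 3 = 27.
R8 applies (level before this adjustment is 27 ≥ 14, so +4): 27 + 4 = 31.
Final offense level: 31.
Criminal history: 7 prior points → Category B (4-12).
Level 31 falls in the 30-31 band.
Grid: Level 30-31 × Category B = 244-292 weeks.

244-292 weeks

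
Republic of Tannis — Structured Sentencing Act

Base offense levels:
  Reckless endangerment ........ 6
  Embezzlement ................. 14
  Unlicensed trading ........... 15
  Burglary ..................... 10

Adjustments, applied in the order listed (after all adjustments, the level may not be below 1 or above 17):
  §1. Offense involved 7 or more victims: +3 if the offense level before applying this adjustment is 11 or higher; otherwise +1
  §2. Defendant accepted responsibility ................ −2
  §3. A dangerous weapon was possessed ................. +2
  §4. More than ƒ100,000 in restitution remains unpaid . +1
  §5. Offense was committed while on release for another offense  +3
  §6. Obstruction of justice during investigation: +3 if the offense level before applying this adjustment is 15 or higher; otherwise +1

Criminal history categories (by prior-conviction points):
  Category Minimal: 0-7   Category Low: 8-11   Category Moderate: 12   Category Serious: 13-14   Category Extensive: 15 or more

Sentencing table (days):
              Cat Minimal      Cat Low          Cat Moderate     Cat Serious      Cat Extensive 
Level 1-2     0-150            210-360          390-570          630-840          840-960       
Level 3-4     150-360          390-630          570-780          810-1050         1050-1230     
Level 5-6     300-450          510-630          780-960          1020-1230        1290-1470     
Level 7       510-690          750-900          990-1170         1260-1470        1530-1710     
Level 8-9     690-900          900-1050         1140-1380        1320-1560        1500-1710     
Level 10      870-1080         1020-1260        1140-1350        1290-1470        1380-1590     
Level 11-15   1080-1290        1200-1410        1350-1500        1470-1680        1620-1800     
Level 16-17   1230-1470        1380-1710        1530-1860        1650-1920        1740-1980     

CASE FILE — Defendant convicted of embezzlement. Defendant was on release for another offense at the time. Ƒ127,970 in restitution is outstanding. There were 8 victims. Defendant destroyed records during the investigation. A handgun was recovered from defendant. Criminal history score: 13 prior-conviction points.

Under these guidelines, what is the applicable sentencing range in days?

Base offense level for embezzlement: 14.
§1 applies (level before this adjustment is 14 ≥ 11, so +3): 14 + 3 = 17.
§2 does not apply.
§3 applies: 17 + 2 = 19.
§4 applies: 19 + 1 = 20.
§5 applies: 20 + 3 = 23.
§6 applies (level before this adjustment is 23 ≥ 15, so +3): 23 + 3 = 26.
Level 26 exceeds the maximum of 17; capped at 17.
Final offense level: 17.
Criminal history: 13 prior points → Category Serious (13-14).
Level 17 falls in the 16-17 band.
Grid: Level 16-17 × Category Serious = 1650-1920 days.

1650-1920 days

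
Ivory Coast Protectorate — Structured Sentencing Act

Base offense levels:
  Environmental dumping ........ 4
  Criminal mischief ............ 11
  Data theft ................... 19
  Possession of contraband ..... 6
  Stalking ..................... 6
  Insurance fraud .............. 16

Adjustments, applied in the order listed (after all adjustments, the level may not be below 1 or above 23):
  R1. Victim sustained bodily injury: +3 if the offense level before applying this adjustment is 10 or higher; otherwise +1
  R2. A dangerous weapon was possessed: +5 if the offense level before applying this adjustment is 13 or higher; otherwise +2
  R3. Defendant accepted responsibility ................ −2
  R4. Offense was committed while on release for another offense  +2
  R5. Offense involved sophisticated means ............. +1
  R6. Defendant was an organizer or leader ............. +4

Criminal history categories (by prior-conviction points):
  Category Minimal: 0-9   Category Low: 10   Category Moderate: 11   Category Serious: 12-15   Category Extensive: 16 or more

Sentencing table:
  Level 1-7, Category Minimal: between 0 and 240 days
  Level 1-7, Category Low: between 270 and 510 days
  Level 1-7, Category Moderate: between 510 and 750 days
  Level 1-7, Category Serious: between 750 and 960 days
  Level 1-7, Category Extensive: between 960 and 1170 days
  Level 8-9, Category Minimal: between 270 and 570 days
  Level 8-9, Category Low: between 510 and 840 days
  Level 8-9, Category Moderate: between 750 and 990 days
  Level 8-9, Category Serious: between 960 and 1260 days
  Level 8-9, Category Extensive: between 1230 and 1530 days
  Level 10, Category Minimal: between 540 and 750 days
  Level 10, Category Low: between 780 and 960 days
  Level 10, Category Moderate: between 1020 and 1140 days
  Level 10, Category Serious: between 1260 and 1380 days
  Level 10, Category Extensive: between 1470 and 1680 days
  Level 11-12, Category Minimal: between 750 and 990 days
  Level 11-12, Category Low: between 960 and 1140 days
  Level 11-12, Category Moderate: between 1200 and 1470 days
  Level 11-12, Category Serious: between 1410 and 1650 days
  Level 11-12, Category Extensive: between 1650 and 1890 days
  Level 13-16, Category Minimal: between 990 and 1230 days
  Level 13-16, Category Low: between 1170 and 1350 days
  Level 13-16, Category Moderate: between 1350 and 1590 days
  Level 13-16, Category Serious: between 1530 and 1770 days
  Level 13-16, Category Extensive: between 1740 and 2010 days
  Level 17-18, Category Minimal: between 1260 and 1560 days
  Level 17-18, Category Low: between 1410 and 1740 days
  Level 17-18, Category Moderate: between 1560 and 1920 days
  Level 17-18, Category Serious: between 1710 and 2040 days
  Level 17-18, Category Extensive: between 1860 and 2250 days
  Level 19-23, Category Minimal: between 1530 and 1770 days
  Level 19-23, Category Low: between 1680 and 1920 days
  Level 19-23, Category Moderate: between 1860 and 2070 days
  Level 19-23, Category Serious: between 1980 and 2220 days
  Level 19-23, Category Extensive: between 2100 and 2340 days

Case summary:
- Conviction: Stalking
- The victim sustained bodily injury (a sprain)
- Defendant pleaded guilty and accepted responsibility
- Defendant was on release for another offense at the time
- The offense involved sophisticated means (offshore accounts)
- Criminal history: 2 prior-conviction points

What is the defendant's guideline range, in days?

Base offense level for stalking: 6.
R1 applies (level before this adjustment is 6 < 10, so +1): 6 + 1 = 7.
R2 does not apply.
R3 applies: 7 − 2 = 5.
R4 applies: 5 + 2 = 7.
R5 applies: 7 + 1 = 8.
Final offense level: 8.
Criminal history: 2 prior points → Category Minimal (0-9).
Level 8 falls in the 8-9 band.
Grid: Level 8-9 × Category Minimal = 270-570 days.

270-570 days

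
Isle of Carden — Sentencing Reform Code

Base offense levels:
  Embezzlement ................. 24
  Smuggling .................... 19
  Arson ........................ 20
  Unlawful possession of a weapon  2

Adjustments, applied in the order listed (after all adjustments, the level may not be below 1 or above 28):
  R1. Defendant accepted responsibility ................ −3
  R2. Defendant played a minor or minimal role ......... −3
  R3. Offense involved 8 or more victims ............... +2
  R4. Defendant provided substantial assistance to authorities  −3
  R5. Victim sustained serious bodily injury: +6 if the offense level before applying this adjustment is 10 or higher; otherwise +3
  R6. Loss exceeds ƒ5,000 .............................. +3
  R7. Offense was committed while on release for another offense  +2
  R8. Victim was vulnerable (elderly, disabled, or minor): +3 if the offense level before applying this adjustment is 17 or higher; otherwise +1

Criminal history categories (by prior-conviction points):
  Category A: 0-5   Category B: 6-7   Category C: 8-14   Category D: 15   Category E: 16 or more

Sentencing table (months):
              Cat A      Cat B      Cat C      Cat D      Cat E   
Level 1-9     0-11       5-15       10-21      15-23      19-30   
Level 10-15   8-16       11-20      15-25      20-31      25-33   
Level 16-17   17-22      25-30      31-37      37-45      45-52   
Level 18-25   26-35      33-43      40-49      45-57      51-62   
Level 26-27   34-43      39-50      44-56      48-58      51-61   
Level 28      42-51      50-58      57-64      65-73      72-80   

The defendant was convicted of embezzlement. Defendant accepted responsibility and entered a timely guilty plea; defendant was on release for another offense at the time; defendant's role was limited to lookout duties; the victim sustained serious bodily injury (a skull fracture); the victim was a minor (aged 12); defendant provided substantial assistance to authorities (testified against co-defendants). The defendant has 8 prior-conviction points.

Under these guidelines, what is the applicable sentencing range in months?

Base offense level for embezzlement: 24.
R1 applies: 24 − 3 = 21.
R2 applies: 21 − 3 = 18.
R4 applies: 18 − 3 = 15.
R5 applies (level before this adjustment is 15 ≥ 10, so +6): 15 + 6 = 21.
R6 does not apply.
R7 applies: 21 + 2 = 23.
R8 applies (level before this adjustment is 23 ≥ 17, so +3): 23 + 3 = 26.
Final offense level: 26.
Criminal history: 8 prior points → Category C (8-14).
Level 26 falls in the 26-27 band.
Grid: Level 26-27 × Category C = 44-56 months.

44-56 months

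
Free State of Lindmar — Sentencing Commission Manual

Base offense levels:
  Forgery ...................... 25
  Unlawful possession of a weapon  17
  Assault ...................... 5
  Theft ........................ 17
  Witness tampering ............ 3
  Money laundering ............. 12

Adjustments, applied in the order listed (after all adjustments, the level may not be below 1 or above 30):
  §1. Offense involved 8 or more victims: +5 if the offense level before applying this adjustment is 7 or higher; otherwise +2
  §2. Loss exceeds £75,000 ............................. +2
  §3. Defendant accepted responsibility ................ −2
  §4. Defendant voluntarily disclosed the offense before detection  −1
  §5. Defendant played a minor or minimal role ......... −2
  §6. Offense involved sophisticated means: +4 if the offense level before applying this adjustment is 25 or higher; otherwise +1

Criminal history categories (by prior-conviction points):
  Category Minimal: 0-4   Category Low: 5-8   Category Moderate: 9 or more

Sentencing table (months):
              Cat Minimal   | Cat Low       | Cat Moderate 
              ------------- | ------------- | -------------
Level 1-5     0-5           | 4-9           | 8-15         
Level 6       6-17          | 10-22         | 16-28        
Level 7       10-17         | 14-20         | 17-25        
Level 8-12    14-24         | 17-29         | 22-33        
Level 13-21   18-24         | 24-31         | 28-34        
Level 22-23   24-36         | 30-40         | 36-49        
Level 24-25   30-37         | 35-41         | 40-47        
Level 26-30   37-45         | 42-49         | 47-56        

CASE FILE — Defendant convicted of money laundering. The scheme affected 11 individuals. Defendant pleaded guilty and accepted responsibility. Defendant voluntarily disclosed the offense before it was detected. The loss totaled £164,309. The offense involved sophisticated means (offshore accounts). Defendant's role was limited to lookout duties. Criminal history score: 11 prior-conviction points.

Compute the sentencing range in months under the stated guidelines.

Base offense level for money laundering: 12.
§1 applies (level before this adjustment is 12 ≥ 7, so +5): 12 + 5 = 17.
§2 applies: 17 + 2 = 19.
§3 applies: 19 − 2 = 17.
§4 applies: 17 − 1 = 16.
§5 applies: 16 − 2 = 14.
§6 applies (level before this adjustment is 14 < 25, so +1): 14 + 1 = 15.
Final offense level: 15.
Criminal history: 11 prior points → Category Moderate (9+).
Level 15 falls in the 13-21 band.
Grid: Level 13-21 × Category Moderate = 28-34 months.

28-34 months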